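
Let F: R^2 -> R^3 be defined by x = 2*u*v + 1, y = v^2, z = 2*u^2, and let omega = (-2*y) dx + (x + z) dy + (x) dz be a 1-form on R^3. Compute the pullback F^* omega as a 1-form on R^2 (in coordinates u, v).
F^* omega = (8*u^2*v + 4*u - 4*v^3) du + (2*v*(2*u^2 + 1)) dv

Using F^*(f dg) = (f ∘ F) d(g ∘ F), substitute each coordinate x_i by F_i(u, v) in f_i, and replace dx_i by d F_i = (∂F_i/∂u) du + (∂F_i/∂v) dv.
  For the x component: f_1(F) = -2*v^2; d F_1 = (2*v) du + (2*u) dv
  For the y component: f_2(F) = 2*u^2 + 2*u*v + 1; d F_2 = (0) du + (2*v) dv
  For the z component: f_3(F) = 2*u*v + 1; d F_3 = (4*u) du + (0) dv
Combining and collecting du, dv coefficients:
  coeff of du: 8*u^2*v + 4*u - 4*v^3
  coeff of dv: 2*v*(2*u^2 + 1)
F^* omega = (8*u^2*v + 4*u - 4*v^3) du + (2*v*(2*u^2 + 1)) dv.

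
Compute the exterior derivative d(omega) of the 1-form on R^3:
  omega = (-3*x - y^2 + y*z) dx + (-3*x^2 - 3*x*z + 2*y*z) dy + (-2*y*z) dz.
d(omega) = (-6*x + 2*y - 4*z) dx ∧ dy + (-y) dx ∧ dz + (3*x - 2*y - 2*z) dy ∧ dz

For a 1-form omega = sum_i f_i dx_i, the exterior derivative is
  d(omega) = sum_{i < j} (∂f_j/∂x_i - ∂f_i/∂x_j) dx_i ∧ dx_j.
  coefficient of dx ∧ dy: ∂f_2/∂x - ∂f_1/∂y = ∂(-3*x^2 - 3*x*z + 2*y*z)/∂x - ∂(-3*x - y^2 + y*z)/∂y = -6*x + 2*y - 4*z
  coefficient of dx ∧ dz: ∂f_3/∂x - ∂f_1/∂z = ∂(-2*y*z)/∂x - ∂(-3*x - y^2 + y*z)/∂z = -y
  coefficient of dy ∧ dz: ∂f_3/∂y - ∂f_2/∂z = ∂(-2*y*z)/∂y - ∂(-3*x^2 - 3*x*z + 2*y*z)/∂z = 3*x - 2*y - 2*z
Assembling: d(omega) = (-6*x + 2*y - 4*z) dx ∧ dy + (-y) dx ∧ dz + (3*x - 2*y - 2*z) dy ∧ dz.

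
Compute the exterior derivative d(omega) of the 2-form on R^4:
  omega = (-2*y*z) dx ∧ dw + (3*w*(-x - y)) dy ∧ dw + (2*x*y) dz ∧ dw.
d(omega) = (-3*w + 2*z) dx ∧ dy ∧ dw + (4*y) dx ∧ dz ∧ dw + (2*x) dy ∧ dz ∧ dw

For a 2-form omega = sum_{i<j} g_{ij} dx_i ∧ dx_j, the exterior derivative is
  d(omega) = sum_{i<j} d(g_{ij}) ∧ dx_i ∧ dx_j = sum_{i<j, k} (∂g_{ij}/∂x_k) dx_k ∧ dx_i ∧ dx_j.
Expand each term, using dx_k ∧ dx_i ∧ dx_j = sgn(permutation) dx_{(a)} ∧ dx_{(b)} ∧ dx_{(c)} with (a < b < c) sorted:
  d(-2*y*z) includes (∂/∂y)(-2*y*z) dy = (-2*z) dy, which multiplied by dx ∧ dw gives (2*z) dx ∧ dy ∧ dw
  d(-2*y*z) includes (∂/∂z)(-2*y*z) dz = (-2*y) dz, which multiplied by dx ∧ dw gives (2*y) dx ∧ dz ∧ dw
  d(3*w*(-x - y)) includes (∂/∂x)(3*w*(-x - y)) dx = (-3*w) dx, which multiplied by dy ∧ dw gives (-3*w) dx ∧ dy ∧ dw
  d(2*x*y) includes (∂/∂x)(2*x*y) dx = (2*y) dx, which multiplied by dz ∧ dw gives (2*y) dx ∧ dz ∧ dw
  d(2*x*y) includes (∂/∂y)(2*x*y) dy = (2*x) dy, which multiplied by dz ∧ dw gives (2*x) dy ∧ dz ∧ dw
Collecting like 3-forms: d(omega) = (-3*w + 2*z) dx ∧ dy ∧ dw + (4*y) dx ∧ dz ∧ dw + (2*x) dy ∧ dz ∧ dw.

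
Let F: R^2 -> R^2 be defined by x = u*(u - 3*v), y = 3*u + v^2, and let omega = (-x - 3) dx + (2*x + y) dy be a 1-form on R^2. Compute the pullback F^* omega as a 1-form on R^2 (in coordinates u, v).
F^* omega = (-2*u^3 + 9*u^2*v + 6*u^2 - 9*u*v^2 - 18*u*v + 3*u + 3*v^2 + 9*v) du + (3*u^3 - 5*u^2*v - 12*u*v^2 + 6*u*v + 9*u + 2*v^3) dv

Using F^*(f dg) = (f ∘ F) d(g ∘ F), substitute each coordinate x_i by F_i(u, v) in f_i, and replace dx_i by d F_i = (∂F_i/∂u) du + (∂F_i/∂v) dv.
  For the x component: f_1(F) = -u^2 + 3*u*v - 3; d F_1 = (2*u - 3*v) du + (-3*u) dv
  For the y component: f_2(F) = 2*u^2 - 6*u*v + 3*u + v^2; d F_2 = (3) du + (2*v) dv
Combining and collecting du, dv coefficients:
  coeff of du: -2*u^3 + 9*u^2*v + 6*u^2 - 9*u*v^2 - 18*u*v + 3*u + 3*v^2 + 9*v
  coeff of dv: 3*u^3 - 5*u^2*v - 12*u*v^2 + 6*u*v + 9*u + 2*v^3
F^* omega = (-2*u^3 + 9*u^2*v + 6*u^2 - 9*u*v^2 - 18*u*v + 3*u + 3*v^2 + 9*v) du + (3*u^3 - 5*u^2*v - 12*u*v^2 + 6*u*v + 9*u + 2*v^3) dv.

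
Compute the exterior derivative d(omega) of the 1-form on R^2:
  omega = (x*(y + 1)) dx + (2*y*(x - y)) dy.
d(omega) = (-x + 2*y) dx ∧ dy

For a 1-form omega = sum_i f_i dx_i, the exterior derivative is
  d(omega) = sum_{i < j} (∂f_j/∂x_i - ∂f_i/∂x_j) dx_i ∧ dx_j.
  coefficient of dx ∧ dy: ∂f_2/∂x - ∂f_1/∂y = ∂(2*y*(x - y))/∂x - ∂(x*(y + 1))/∂y = -x + 2*y
Assembling: d(omega) = (-x + 2*y) dx ∧ dy.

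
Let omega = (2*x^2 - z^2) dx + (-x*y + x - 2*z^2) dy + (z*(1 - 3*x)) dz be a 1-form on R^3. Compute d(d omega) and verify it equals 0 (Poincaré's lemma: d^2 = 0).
d(d omega) = 0

Step 1: d omega = sum_{i<j} (∂f_j/∂x_i - ∂f_i/∂x_j) dx_i ∧ dx_j:
  coeff of dx ∧ dy: 1 - y
  coeff of dx ∧ dz: -z
  coeff of dy ∧ dz: 4*z
Step 2: Apply d again to each 2-form coefficient. The only possible 3-form in R^3 is dx ∧ dy ∧ dz, with coefficient
  ∂(coeff of dy∧dz)/∂x - ∂(coeff of dx∧dz)/∂y + ∂(coeff of dx∧dy)/∂z
  = ∂/∂x (4*z) - ∂/∂y (-z) + ∂/∂z (1 - y).
Each of these terms simplifies to sums of mixed partials that cancel in pairs. The result is 0 (by equality of mixed partials for smooth functions — Schwarz / Clairaut).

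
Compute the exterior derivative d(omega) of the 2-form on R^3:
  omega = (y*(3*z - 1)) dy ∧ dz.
d(omega) = 0

For a 2-form omega = sum_{i<j} g_{ij} dx_i ∧ dx_j, the exterior derivative is
  d(omega) = sum_{i<j} d(g_{ij}) ∧ dx_i ∧ dx_j = sum_{i<j, k} (∂g_{ij}/∂x_k) dx_k ∧ dx_i ∧ dx_j.
Expand each term, using dx_k ∧ dx_i ∧ dx_j = sgn(permutation) dx_{(a)} ∧ dx_{(b)} ∧ dx_{(c)} with (a < b < c) sorted:

Collecting like 3-forms: d(omega) = 0.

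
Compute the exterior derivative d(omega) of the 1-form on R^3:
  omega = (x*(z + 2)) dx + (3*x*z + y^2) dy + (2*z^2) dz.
d(omega) = (3*z) dx ∧ dy + (-x) dx ∧ dz + (-3*x) dy ∧ dz

For a 1-form omega = sum_i f_i dx_i, the exterior derivative is
  d(omega) = sum_{i < j} (∂f_j/∂x_i - ∂f_i/∂x_j) dx_i ∧ dx_j.
  coefficient of dx ∧ dy: ∂f_2/∂x - ∂f_1/∂y = ∂(3*x*z + y^2)/∂x - ∂(x*(z + 2))/∂y = 3*z
  coefficient of dx ∧ dz: ∂f_3/∂x - ∂f_1/∂z = ∂(2*z^2)/∂x - ∂(x*(z + 2))/∂z = -x
  coefficient of dy ∧ dz: ∂f_3/∂y - ∂f_2/∂z = ∂(2*z^2)/∂y - ∂(3*x*z + y^2)/∂z = -3*x
Assembling: d(omega) = (3*z) dx ∧ dy + (-x) dx ∧ dz + (-3*x) dy ∧ dz.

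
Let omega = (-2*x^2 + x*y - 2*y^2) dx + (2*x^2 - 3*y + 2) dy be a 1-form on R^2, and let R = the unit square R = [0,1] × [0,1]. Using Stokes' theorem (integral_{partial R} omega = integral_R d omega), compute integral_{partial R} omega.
integral_(partial R) omega = 7/2

Stokes: integral_partial_R omega = integral_R d omega with d omega = (∂Q/∂x - ∂P/∂y) dx ∧ dy.
  ∂Q/∂x = 4*x
  ∂P/∂y = x - 4*y
  integrand = ∂Q/∂x - ∂P/∂y = 3*x + 4*y.
Integrating over R: integral_0^1 integral_0^1 (3*x + 4*y) dx dy = 7/2.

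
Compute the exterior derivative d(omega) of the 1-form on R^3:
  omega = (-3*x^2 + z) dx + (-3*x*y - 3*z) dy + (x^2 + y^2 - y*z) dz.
d(omega) = (-3*y) dx ∧ dy + (2*x - 1) dx ∧ dz + (2*y - z + 3) dy ∧ dz

For a 1-form omega = sum_i f_i dx_i, the exterior derivative is
  d(omega) = sum_{i < j} (∂f_j/∂x_i - ∂f_i/∂x_j) dx_i ∧ dx_j.
  coefficient of dx ∧ dy: ∂f_2/∂x - ∂f_1/∂y = ∂(-3*x*y - 3*z)/∂x - ∂(-3*x^2 + z)/∂y = -3*y
  coefficient of dx ∧ dz: ∂f_3/∂x - ∂f_1/∂z = ∂(x^2 + y^2 - y*z)/∂x - ∂(-3*x^2 + z)/∂z = 2*x - 1
  coefficient of dy ∧ dz: ∂f_3/∂y - ∂f_2/∂z = ∂(x^2 + y^2 - y*z)/∂y - ∂(-3*x*y - 3*z)/∂z = 2*y - z + 3
Assembling: d(omega) = (-3*y) dx ∧ dy + (2*x - 1) dx ∧ dz + (2*y - z + 3) dy ∧ dz.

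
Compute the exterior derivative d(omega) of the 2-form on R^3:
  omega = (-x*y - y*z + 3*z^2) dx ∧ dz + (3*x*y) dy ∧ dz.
d(omega) = (x + 3*y + z) dx ∧ dy ∧ dz

For a 2-form omega = sum_{i<j} g_{ij} dx_i ∧ dx_j, the exterior derivative is
  d(omega) = sum_{i<j} d(g_{ij}) ∧ dx_i ∧ dx_j = sum_{i<j, k} (∂g_{ij}/∂x_k) dx_k ∧ dx_i ∧ dx_j.
Expand each term, using dx_k ∧ dx_i ∧ dx_j = sgn(permutation) dx_{(a)} ∧ dx_{(b)} ∧ dx_{(c)} with (a < b < c) sorted:
  d(-x*y - y*z + 3*z^2) includes (∂/∂y)(-x*y - y*z + 3*z^2) dy = (-x - z) dy, which multiplied by dx ∧ dz gives (x + z) dx ∧ dy ∧ dz
  d(3*x*y) includes (∂/∂x)(3*x*y) dx = (3*y) dx, which multiplied by dy ∧ dz gives (3*y) dx ∧ dy ∧ dz
Collecting like 3-forms: d(omega) = (x + 3*y + z) dx ∧ dy ∧ dz.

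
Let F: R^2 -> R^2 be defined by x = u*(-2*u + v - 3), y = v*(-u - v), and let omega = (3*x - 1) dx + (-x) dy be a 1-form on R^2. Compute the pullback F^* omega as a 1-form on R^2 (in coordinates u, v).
F^* omega = (24*u^3 - 20*u^2*v + 54*u^2 + 4*u*v^2 - 21*u*v + 31*u - v + 3) du + (u*(-8*u^2 - 12*u + 2*v^2 - 6*v - 1)) dv

Using F^*(f dg) = (f ∘ F) d(g ∘ F), substitute each coordinate x_i by F_i(u, v) in f_i, and replace dx_i by d F_i = (∂F_i/∂u) du + (∂F_i/∂v) dv.
  For the x component: f_1(F) = -6*u^2 + 3*u*v - 9*u - 1; d F_1 = (-4*u + v - 3) du + (u) dv
  For the y component: f_2(F) = u*(2*u - v + 3); d F_2 = (-v) du + (-u - 2*v) dv
Combining and collecting du, dv coefficients:
  coeff of du: 24*u^3 - 20*u^2*v + 54*u^2 + 4*u*v^2 - 21*u*v + 31*u - v + 3
  coeff of dv: u*(-8*u^2 - 12*u + 2*v^2 - 6*v - 1)
F^* omega = (24*u^3 - 20*u^2*v + 54*u^2 + 4*u*v^2 - 21*u*v + 31*u - v + 3) du + (u*(-8*u^2 - 12*u + 2*v^2 - 6*v - 1)) dv.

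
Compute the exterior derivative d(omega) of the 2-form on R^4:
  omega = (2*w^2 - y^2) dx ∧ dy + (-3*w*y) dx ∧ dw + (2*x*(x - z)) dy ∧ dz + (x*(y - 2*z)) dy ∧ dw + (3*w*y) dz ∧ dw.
d(omega) = (7*w + y - 2*z) dx ∧ dy ∧ dw + (4*x - 2*z) dx ∧ dy ∧ dz + (3*w + 2*x) dy ∧ dz ∧ dw

For a 2-form omega = sum_{i<j} g_{ij} dx_i ∧ dx_j, the exterior derivative is
  d(omega) = sum_{i<j} d(g_{ij}) ∧ dx_i ∧ dx_j = sum_{i<j, k} (∂g_{ij}/∂x_k) dx_k ∧ dx_i ∧ dx_j.
Expand each term, using dx_k ∧ dx_i ∧ dx_j = sgn(permutation) dx_{(a)} ∧ dx_{(b)} ∧ dx_{(c)} with (a < b < c) sorted:
  d(2*w^2 - y^2) includes (∂/∂w)(2*w^2 - y^2) dw = (4*w) dw, which multiplied by dx ∧ dy gives (4*w) dx ∧ dy ∧ dw
  d(-3*w*y) includes (∂/∂y)(-3*w*y) dy = (-3*w) dy, which multiplied by dx ∧ dw gives (3*w) dx ∧ dy ∧ dw
  d(2*x*(x - z)) includes (∂/∂x)(2*x*(x - z)) dx = (4*x - 2*z) dx, which multiplied by dy ∧ dz gives (4*x - 2*z) dx ∧ dy ∧ dz
  d(x*(y - 2*z)) includes (∂/∂x)(x*(y - 2*z)) dx = (y - 2*z) dx, which multiplied by dy ∧ dw gives (y - 2*z) dx ∧ dy ∧ dw
  d(x*(y - 2*z)) includes (∂/∂z)(x*(y - 2*z)) dz = (-2*x) dz, which multiplied by dy ∧ dw gives (2*x) dy ∧ dz ∧ dw
  d(3*w*y) includes (∂/∂y)(3*w*y) dy = (3*w) dy, which multiplied by dz ∧ dw gives (3*w) dy ∧ dz ∧ dw
Collecting like 3-forms: d(omega) = (7*w + y - 2*z) dx ∧ dy ∧ dw + (4*x - 2*z) dx ∧ dy ∧ dz + (3*w + 2*x) dy ∧ dz ∧ dw.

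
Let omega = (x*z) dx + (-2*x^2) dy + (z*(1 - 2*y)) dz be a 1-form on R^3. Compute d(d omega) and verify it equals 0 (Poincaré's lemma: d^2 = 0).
d(d omega) = 0

Step 1: d omega = sum_{i<j} (∂f_j/∂x_i - ∂f_i/∂x_j) dx_i ∧ dx_j:
  coeff of dx ∧ dy: -4*x
  coeff of dx ∧ dz: -x
  coeff of dy ∧ dz: -2*z
Step 2: Apply d again to each 2-form coefficient. The only possible 3-form in R^3 is dx ∧ dy ∧ dz, with coefficient
  ∂(coeff of dy∧dz)/∂x - ∂(coeff of dx∧dz)/∂y + ∂(coeff of dx∧dy)/∂z
  = ∂/∂x (-2*z) - ∂/∂y (-x) + ∂/∂z (-4*x).
Each of these terms simplifies to sums of mixed partials that cancel in pairs. The result is 0 (by equality of mixed partials for smooth functions — Schwarz / Clairaut).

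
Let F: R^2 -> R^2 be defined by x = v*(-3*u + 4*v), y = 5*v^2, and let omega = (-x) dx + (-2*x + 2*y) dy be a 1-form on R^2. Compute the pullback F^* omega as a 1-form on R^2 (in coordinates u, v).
F^* omega = (v^2*(-9*u + 12*v)) du + (3*v*(-3*u^2 + 32*u*v - 4*v^2)) dv

Using F^*(f dg) = (f ∘ F) d(g ∘ F), substitute each coordinate x_i by F_i(u, v) in f_i, and replace dx_i by d F_i = (∂F_i/∂u) du + (∂F_i/∂v) dv.
  For the x component: f_1(F) = v*(3*u - 4*v); d F_1 = (-3*v) du + (-3*u + 8*v) dv
  For the y component: f_2(F) = 2*v*(3*u + v); d F_2 = (0) du + (10*v) dv
Combining and collecting du, dv coefficients:
  coeff of du: v^2*(-9*u + 12*v)
  coeff of dv: 3*v*(-3*u^2 + 32*u*v - 4*v^2)
F^* omega = (v^2*(-9*u + 12*v)) du + (3*v*(-3*u^2 + 32*u*v - 4*v^2)) dv.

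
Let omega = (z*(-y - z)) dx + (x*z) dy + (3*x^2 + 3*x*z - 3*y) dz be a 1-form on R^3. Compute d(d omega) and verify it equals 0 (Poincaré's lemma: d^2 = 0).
d(d omega) = 0

Step 1: d omega = sum_{i<j} (∂f_j/∂x_i - ∂f_i/∂x_j) dx_i ∧ dx_j:
  coeff of dx ∧ dy: 2*z
  coeff of dx ∧ dz: 6*x + y + 5*z
  coeff of dy ∧ dz: -x - 3
Step 2: Apply d again to each 2-form coefficient. The only possible 3-form in R^3 is dx ∧ dy ∧ dz, with coefficient
  ∂(coeff of dy∧dz)/∂x - ∂(coeff of dx∧dz)/∂y + ∂(coeff of dx∧dy)/∂z
  = ∂/∂x (-x - 3) - ∂/∂y (6*x + y + 5*z) + ∂/∂z (2*z).
Each of these terms simplifies to sums of mixed partials that cancel in pairs. The result is 0 (by equality of mixed partials for smooth functions — Schwarz / Clairaut).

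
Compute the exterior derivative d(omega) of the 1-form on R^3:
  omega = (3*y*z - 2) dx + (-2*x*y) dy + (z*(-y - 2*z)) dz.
d(omega) = (-2*y - 3*z) dx ∧ dy + (-3*y) dx ∧ dz + (-z) dy ∧ dz

For a 1-form omega = sum_i f_i dx_i, the exterior derivative is
  d(omega) = sum_{i < j} (∂f_j/∂x_i - ∂f_i/∂x_j) dx_i ∧ dx_j.
  coefficient of dx ∧ dy: ∂f_2/∂x - ∂f_1/∂y = ∂(-2*x*y)/∂x - ∂(3*y*z - 2)/∂y = -2*y - 3*z
  coefficient of dx ∧ dz: ∂f_3/∂x - ∂f_1/∂z = ∂(z*(-y - 2*z))/∂x - ∂(3*y*z - 2)/∂z = -3*y
  coefficient of dy ∧ dz: ∂f_3/∂y - ∂f_2/∂z = ∂(z*(-y - 2*z))/∂y - ∂(-2*x*y)/∂z = -z
Assembling: d(omega) = (-2*y - 3*z) dx ∧ dy + (-3*y) dx ∧ dz + (-z) dy ∧ dz.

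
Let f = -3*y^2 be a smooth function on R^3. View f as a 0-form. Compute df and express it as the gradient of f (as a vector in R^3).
df = (0) dx + (-6*y) dy + (0) dz; grad f = (0, -6*y, 0)

For a 0-form f, d f = (∂f/∂x) dx + (∂f/∂y) dy + (∂f/∂z) dz. The components of the vector representation are exactly the entries of grad f in Cartesian coordinates:
  ∂f/∂x = 0
  ∂f/∂y = -6*y
  ∂f/∂z = 0.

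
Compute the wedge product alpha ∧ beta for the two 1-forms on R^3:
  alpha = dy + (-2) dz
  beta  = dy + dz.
alpha ∧ beta = (3) dy ∧ dz

Distribute the wedge, using dx_i ∧ dx_j = -dx_j ∧ dx_i and dx_i ∧ dx_i = 0. For each pair (i, j) with i < j, the coefficient of dx_i ∧ dx_j in alpha ∧ beta is (alpha_i * beta_j - alpha_j * beta_i). Collecting: alpha ∧ beta = (3) dy ∧ dz.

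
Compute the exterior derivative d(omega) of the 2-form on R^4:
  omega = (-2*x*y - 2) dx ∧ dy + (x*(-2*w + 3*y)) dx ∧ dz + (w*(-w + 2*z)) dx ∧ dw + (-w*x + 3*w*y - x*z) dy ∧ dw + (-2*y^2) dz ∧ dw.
d(omega) = (-3*x) dx ∧ dy ∧ dz + (-2*w - 2*x) dx ∧ dz ∧ dw + (-w - z) dx ∧ dy ∧ dw + (x - 4*y) dy ∧ dz ∧ dw

For a 2-form omega = sum_{i<j} g_{ij} dx_i ∧ dx_j, the exterior derivative is
  d(omega) = sum_{i<j} d(g_{ij}) ∧ dx_i ∧ dx_j = sum_{i<j, k} (∂g_{ij}/∂x_k) dx_k ∧ dx_i ∧ dx_j.
Expand each term, using dx_k ∧ dx_i ∧ dx_j = sgn(permutation) dx_{(a)} ∧ dx_{(b)} ∧ dx_{(c)} with (a < b < c) sorted:
  d(x*(-2*w + 3*y)) includes (∂/∂y)(x*(-2*w + 3*y)) dy = (3*x) dy, which multiplied by dx ∧ dz gives (-3*x) dx ∧ dy ∧ dz
  d(x*(-2*w + 3*y)) includes (∂/∂w)(x*(-2*w + 3*y)) dw = (-2*x) dw, which multiplied by dx ∧ dz gives (-2*x) dx ∧ dz ∧ dw
  d(w*(-w + 2*z)) includes (∂/∂z)(w*(-w + 2*z)) dz = (2*w) dz, which multiplied by dx ∧ dw gives (-2*w) dx ∧ dz ∧ dw
  d(-w*x + 3*w*y - x*z) includes (∂/∂x)(-w*x + 3*w*y - x*z) dx = (-w - z) dx, which multiplied by dy ∧ dw gives (-w - z) dx ∧ dy ∧ dw
  d(-w*x + 3*w*y - x*z) includes (∂/∂z)(-w*x + 3*w*y - x*z) dz = (-x) dz, which multiplied by dy ∧ dw gives (x) dy ∧ dz ∧ dw
  d(-2*y^2) includes (∂/∂y)(-2*y^2) dy = (-4*y) dy, which multiplied by dz ∧ dw gives (-4*y) dy ∧ dz ∧ dw
Collecting like 3-forms: d(omega) = (-3*x) dx ∧ dy ∧ dz + (-2*w - 2*x) dx ∧ dz ∧ dw + (-w - z) dx ∧ dy ∧ dw + (x - 4*y) dy ∧ dz ∧ dw.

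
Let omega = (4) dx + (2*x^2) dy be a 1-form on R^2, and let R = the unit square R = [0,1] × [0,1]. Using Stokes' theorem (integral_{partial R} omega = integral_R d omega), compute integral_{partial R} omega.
integral_(partial R) omega = 2

Stokes: integral_partial_R omega = integral_R d omega with d omega = (∂Q/∂x - ∂P/∂y) dx ∧ dy.
  ∂Q/∂x = 4*x
  ∂P/∂y = 0
  integrand = ∂Q/∂x - ∂P/∂y = 4*x.
Integrating over R: integral_0^1 integral_0^1 (4*x) dx dy = 2.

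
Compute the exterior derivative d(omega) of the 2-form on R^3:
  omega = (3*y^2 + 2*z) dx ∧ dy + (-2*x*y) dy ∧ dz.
d(omega) = (2 - 2*y) dx ∧ dy ∧ dz

For a 2-form omega = sum_{i<j} g_{ij} dx_i ∧ dx_j, the exterior derivative is
  d(omega) = sum_{i<j} d(g_{ij}) ∧ dx_i ∧ dx_j = sum_{i<j, k} (∂g_{ij}/∂x_k) dx_k ∧ dx_i ∧ dx_j.
Expand each term, using dx_k ∧ dx_i ∧ dx_j = sgn(permutation) dx_{(a)} ∧ dx_{(b)} ∧ dx_{(c)} with (a < b < c) sorted:
  d(3*y^2 + 2*z) includes (∂/∂z)(3*y^2 + 2*z) dz = (2) dz, which multiplied by dx ∧ dy gives (2) dx ∧ dy ∧ dz
  d(-2*x*y) includes (∂/∂x)(-2*x*y) dx = (-2*y) dx, which multiplied by dy ∧ dz gives (-2*y) dx ∧ dy ∧ dz
Collecting like 3-forms: d(omega) = (2 - 2*y) dx ∧ dy ∧ dz.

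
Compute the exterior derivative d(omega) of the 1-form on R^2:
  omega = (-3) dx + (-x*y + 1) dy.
d(omega) = (-y) dx ∧ dy

For a 1-form omega = sum_i f_i dx_i, the exterior derivative is
  d(omega) = sum_{i < j} (∂f_j/∂x_i - ∂f_i/∂x_j) dx_i ∧ dx_j.
  coefficient of dx ∧ dy: ∂f_2/∂x - ∂f_1/∂y = ∂(-x*y + 1)/∂x - ∂(-3)/∂y = -y
Assembling: d(omega) = (-y) dx ∧ dy.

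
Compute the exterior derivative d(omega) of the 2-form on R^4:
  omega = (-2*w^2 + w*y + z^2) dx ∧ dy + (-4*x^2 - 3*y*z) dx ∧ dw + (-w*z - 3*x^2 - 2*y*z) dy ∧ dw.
d(omega) = (2*z) dx ∧ dy ∧ dz + (-4*w - 6*x + y + 3*z) dx ∧ dy ∧ dw + (3*y) dx ∧ dz ∧ dw + (w + 2*y) dy ∧ dz ∧ dw

For a 2-form omega = sum_{i<j} g_{ij} dx_i ∧ dx_j, the exterior derivative is
  d(omega) = sum_{i<j} d(g_{ij}) ∧ dx_i ∧ dx_j = sum_{i<j, k} (∂g_{ij}/∂x_k) dx_k ∧ dx_i ∧ dx_j.
Expand each term, using dx_k ∧ dx_i ∧ dx_j = sgn(permutation) dx_{(a)} ∧ dx_{(b)} ∧ dx_{(c)} with (a < b < c) sorted:
  d(-2*w^2 + w*y + z^2) includes (∂/∂z)(-2*w^2 + w*y + z^2) dz = (2*z) dz, which multiplied by dx ∧ dy gives (2*z) dx ∧ dy ∧ dz
  d(-2*w^2 + w*y + z^2) includes (∂/∂w)(-2*w^2 + w*y + z^2) dw = (-4*w + y) dw, which multiplied by dx ∧ dy gives (-4*w + y) dx ∧ dy ∧ dw
  d(-4*x^2 - 3*y*z) includes (∂/∂y)(-4*x^2 - 3*y*z) dy = (-3*z) dy, which multiplied by dx ∧ dw gives (3*z) dx ∧ dy ∧ dw
  d(-4*x^2 - 3*y*z) includes (∂/∂z)(-4*x^2 - 3*y*z) dz = (-3*y) dz, which multiplied by dx ∧ dw gives (3*y) dx ∧ dz ∧ dw
  d(-w*z - 3*x^2 - 2*y*z) includes (∂/∂x)(-w*z - 3*x^2 - 2*y*z) dx = (-6*x) dx, which multiplied by dy ∧ dw gives (-6*x) dx ∧ dy ∧ dw
  d(-w*z - 3*x^2 - 2*y*z) includes (∂/∂z)(-w*z - 3*x^2 - 2*y*z) dz = (-w - 2*y) dz, which multiplied by dy ∧ dw gives (w + 2*y) dy ∧ dz ∧ dw
Collecting like 3-forms: d(omega) = (2*z) dx ∧ dy ∧ dz + (-4*w - 6*x + y + 3*z) dx ∧ dy ∧ dw + (3*y) dx ∧ dz ∧ dw + (w + 2*y) dy ∧ dz ∧ dw.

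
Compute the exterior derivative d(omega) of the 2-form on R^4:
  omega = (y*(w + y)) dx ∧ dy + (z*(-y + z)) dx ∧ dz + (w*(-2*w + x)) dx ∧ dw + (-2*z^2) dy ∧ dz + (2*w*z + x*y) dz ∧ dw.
d(omega) = (y) dx ∧ dy ∧ dw + (z) dx ∧ dy ∧ dz + (y) dx ∧ dz ∧ dw + (x) dy ∧ dz ∧ dw

For a 2-form omega = sum_{i<j} g_{ij} dx_i ∧ dx_j, the exterior derivative is
  d(omega) = sum_{i<j} d(g_{ij}) ∧ dx_i ∧ dx_j = sum_{i<j, k} (∂g_{ij}/∂x_k) dx_k ∧ dx_i ∧ dx_j.
Expand each term, using dx_k ∧ dx_i ∧ dx_j = sgn(permutation) dx_{(a)} ∧ dx_{(b)} ∧ dx_{(c)} with (a < b < c) sorted:
  d(y*(w + y)) includes (∂/∂w)(y*(w + y)) dw = (y) dw, which multiplied by dx ∧ dy gives (y) dx ∧ dy ∧ dw
  d(z*(-y + z)) includes (∂/∂y)(z*(-y + z)) dy = (-z) dy, which multiplied by dx ∧ dz gives (z) dx ∧ dy ∧ dz
  d(2*w*z + x*y) includes (∂/∂x)(2*w*z + x*y) dx = (y) dx, which multiplied by dz ∧ dw gives (y) dx ∧ dz ∧ dw
  d(2*w*z + x*y) includes (∂/∂y)(2*w*z + x*y) dy = (x) dy, which multiplied by dz ∧ dw gives (x) dy ∧ dz ∧ dw
Collecting like 3-forms: d(omega) = (y) dx ∧ dy ∧ dw + (z) dx ∧ dy ∧ dz + (y) dx ∧ dz ∧ dw + (x) dy ∧ dz ∧ dw.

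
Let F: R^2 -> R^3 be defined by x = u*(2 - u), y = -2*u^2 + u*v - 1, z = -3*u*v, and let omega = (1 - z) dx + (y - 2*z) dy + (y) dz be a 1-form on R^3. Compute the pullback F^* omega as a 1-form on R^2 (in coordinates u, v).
F^* omega = (8*u^3 - 30*u^2*v + 4*u*v^2 + 6*u*v + 2*u + 2*v + 2) du + (2*u*(2*u^2 + 2*u*v + 1)) dv

Using F^*(f dg) = (f ∘ F) d(g ∘ F), substitute each coordinate x_i by F_i(u, v) in f_i, and replace dx_i by d F_i = (∂F_i/∂u) du + (∂F_i/∂v) dv.
  For the x component: f_1(F) = 3*u*v + 1; d F_1 = (2 - 2*u) du + (0) dv
  For the y component: f_2(F) = -2*u^2 + 7*u*v - 1; d F_2 = (-4*u + v) du + (u) dv
  For the z component: f_3(F) = -2*u^2 + u*v - 1; d F_3 = (-3*v) du + (-3*u) dv
Combining and collecting du, dv coefficients:
  coeff of du: 8*u^3 - 30*u^2*v + 4*u*v^2 + 6*u*v + 2*u + 2*v + 2
  coeff of dv: 2*u*(2*u^2 + 2*u*v + 1)
F^* omega = (8*u^3 - 30*u^2*v + 4*u*v^2 + 6*u*v + 2*u + 2*v + 2) du + (2*u*(2*u^2 + 2*u*v + 1)) dv.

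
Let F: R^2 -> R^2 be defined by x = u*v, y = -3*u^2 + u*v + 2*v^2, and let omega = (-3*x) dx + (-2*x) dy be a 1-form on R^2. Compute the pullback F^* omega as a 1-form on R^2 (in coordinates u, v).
F^* omega = (u*v*(12*u - 5*v)) du + (u*v*(-5*u - 8*v)) dv

Using F^*(f dg) = (f ∘ F) d(g ∘ F), substitute each coordinate x_i by F_i(u, v) in f_i, and replace dx_i by d F_i = (∂F_i/∂u) du + (∂F_i/∂v) dv.
  For the x component: f_1(F) = -3*u*v; d F_1 = (v) du + (u) dv
  For the y component: f_2(F) = -2*u*v; d F_2 = (-6*u + v) du + (u + 4*v) dv
Combining and collecting du, dv coefficients:
  coeff of du: u*v*(12*u - 5*v)
  coeff of dv: u*v*(-5*u - 8*v)
F^* omega = (u*v*(12*u - 5*v)) du + (u*v*(-5*u - 8*v)) dv.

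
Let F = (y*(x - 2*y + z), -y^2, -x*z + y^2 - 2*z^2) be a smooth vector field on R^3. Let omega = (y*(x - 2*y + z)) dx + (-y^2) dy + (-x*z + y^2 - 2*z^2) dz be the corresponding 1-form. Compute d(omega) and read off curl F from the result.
d(omega) = (2*y) dy ∧ dz + (y + z) dz ∧ dx + (-x + 4*y - z) dx ∧ dy; curl F = (2*y, y + z, -x + 4*y - z)

d omega = sum_{i<j} (∂f_j/∂x_i - ∂f_i/∂x_j) dx_i ∧ dx_j. Under the identification (dy ∧ dz, dz ∧ dx, dx ∧ dy) ↔ (e_x, e_y, e_z), the coefficients are exactly the components of curl F. Compute:
  ∂R/∂y - ∂Q/∂z = (2*y) - (0) = 2*y
  ∂P/∂z - ∂R/∂x = (y) - (-z) = y + z
  ∂Q/∂x - ∂P/∂y = (0) - (x - 4*y + z) = -x + 4*y - z.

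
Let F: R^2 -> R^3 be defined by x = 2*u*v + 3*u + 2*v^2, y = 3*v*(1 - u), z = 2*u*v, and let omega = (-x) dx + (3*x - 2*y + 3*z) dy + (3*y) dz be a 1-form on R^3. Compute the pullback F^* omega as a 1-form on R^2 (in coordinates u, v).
F^* omega = (-76*u*v^2 - 39*u*v - 9*u - 22*v^3 + 30*v^2) du + (-76*u^2*v - 33*u^2 - 30*u*v^2 + 78*u*v + 27*u - 8*v^3 + 18*v^2 - 18*v) dv

Using F^*(f dg) = (f ∘ F) d(g ∘ F), substitute each coordinate x_i by F_i(u, v) in f_i, and replace dx_i by d F_i = (∂F_i/∂u) du + (∂F_i/∂v) dv.
  For the x component: f_1(F) = -2*u*v - 3*u - 2*v^2; d F_1 = (2*v + 3) du + (2*u + 4*v) dv
  For the y component: f_2(F) = 18*u*v + 9*u + 6*v^2 - 6*v; d F_2 = (-3*v) du + (3 - 3*u) dv
  For the z component: f_3(F) = 9*v*(1 - u); d F_3 = (2*v) du + (2*u) dv
Combining and collecting du, dv coefficients:
  coeff of du: -76*u*v^2 - 39*u*v - 9*u - 22*v^3 + 30*v^2
  coeff of dv: -76*u^2*v - 33*u^2 - 30*u*v^2 + 78*u*v + 27*u - 8*v^3 + 18*v^2 - 18*v
F^* omega = (-76*u*v^2 - 39*u*v - 9*u - 22*v^3 + 30*v^2) du + (-76*u^2*v - 33*u^2 - 30*u*v^2 + 78*u*v + 27*u - 8*v^3 + 18*v^2 - 18*v) dv.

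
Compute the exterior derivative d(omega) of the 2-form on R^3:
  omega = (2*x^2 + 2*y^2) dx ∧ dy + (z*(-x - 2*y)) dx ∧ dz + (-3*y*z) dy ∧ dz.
d(omega) = (2*z) dx ∧ dy ∧ dz

For a 2-form omega = sum_{i<j} g_{ij} dx_i ∧ dx_j, the exterior derivative is
  d(omega) = sum_{i<j} d(g_{ij}) ∧ dx_i ∧ dx_j = sum_{i<j, k} (∂g_{ij}/∂x_k) dx_k ∧ dx_i ∧ dx_j.
Expand each term, using dx_k ∧ dx_i ∧ dx_j = sgn(permutation) dx_{(a)} ∧ dx_{(b)} ∧ dx_{(c)} with (a < b < c) sorted:
  d(z*(-x - 2*y)) includes (∂/∂y)(z*(-x - 2*y)) dy = (-2*z) dy, which multiplied by dx ∧ dz gives (2*z) dx ∧ dy ∧ dz
Collecting like 3-forms: d(omega) = (2*z) dx ∧ dy ∧ dz.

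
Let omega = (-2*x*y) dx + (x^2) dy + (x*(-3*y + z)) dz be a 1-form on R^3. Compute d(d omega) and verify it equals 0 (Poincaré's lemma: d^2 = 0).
d(d omega) = 0

Step 1: d omega = sum_{i<j} (∂f_j/∂x_i - ∂f_i/∂x_j) dx_i ∧ dx_j:
  coeff of dx ∧ dy: 4*x
  coeff of dx ∧ dz: -3*y + z
  coeff of dy ∧ dz: -3*x
Step 2: Apply d again to each 2-form coefficient. The only possible 3-form in R^3 is dx ∧ dy ∧ dz, with coefficient
  ∂(coeff of dy∧dz)/∂x - ∂(coeff of dx∧dz)/∂y + ∂(coeff of dx∧dy)/∂z
  = ∂/∂x (-3*x) - ∂/∂y (-3*y + z) + ∂/∂z (4*x).
Each of these terms simplifies to sums of mixed partials that cancel in pairs. The result is 0 (by equality of mixed partials for smooth functions — Schwarz / Clairaut).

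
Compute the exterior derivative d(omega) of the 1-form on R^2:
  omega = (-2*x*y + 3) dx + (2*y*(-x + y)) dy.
d(omega) = (2*x - 2*y) dx ∧ dy

For a 1-form omega = sum_i f_i dx_i, the exterior derivative is
  d(omega) = sum_{i < j} (∂f_j/∂x_i - ∂f_i/∂x_j) dx_i ∧ dx_j.
  coefficient of dx ∧ dy: ∂f_2/∂x - ∂f_1/∂y = ∂(2*y*(-x + y))/∂x - ∂(-2*x*y + 3)/∂y = 2*x - 2*y
Assembling: d(omega) = (2*x - 2*y) dx ∧ dy.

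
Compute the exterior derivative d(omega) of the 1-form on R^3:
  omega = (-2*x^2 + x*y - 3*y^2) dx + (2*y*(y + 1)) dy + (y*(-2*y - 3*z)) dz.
d(omega) = (-x + 6*y) dx ∧ dy + (-4*y - 3*z) dy ∧ dz

For a 1-form omega = sum_i f_i dx_i, the exterior derivative is
  d(omega) = sum_{i < j} (∂f_j/∂x_i - ∂f_i/∂x_j) dx_i ∧ dx_j.
  coefficient of dx ∧ dy: ∂f_2/∂x - ∂f_1/∂y = ∂(2*y*(y + 1))/∂x - ∂(-2*x^2 + x*y - 3*y^2)/∂y = -x + 6*y
  coefficient of dy ∧ dz: ∂f_3/∂y - ∂f_2/∂z = ∂(y*(-2*y - 3*z))/∂y - ∂(2*y*(y + 1))/∂z = -4*y - 3*z
Assembling: d(omega) = (-x + 6*y) dx ∧ dy + (-4*y - 3*z) dy ∧ dz.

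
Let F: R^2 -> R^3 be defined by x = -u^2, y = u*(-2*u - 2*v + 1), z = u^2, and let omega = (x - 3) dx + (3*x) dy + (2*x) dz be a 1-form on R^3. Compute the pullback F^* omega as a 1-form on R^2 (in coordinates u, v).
F^* omega = (u*(10*u^2 + 6*u*v - 3*u + 6)) du + (6*u^3) dv

Using F^*(f dg) = (f ∘ F) d(g ∘ F), substitute each coordinate x_i by F_i(u, v) in f_i, and replace dx_i by d F_i = (∂F_i/∂u) du + (∂F_i/∂v) dv.
  For the x component: f_1(F) = -u^2 - 3; d F_1 = (-2*u) du + (0) dv
  For the y component: f_2(F) = -3*u^2; d F_2 = (-4*u - 2*v + 1) du + (-2*u) dv
  For the z component: f_3(F) = -2*u^2; d F_3 = (2*u) du + (0) dv
Combining and collecting du, dv coefficients:
  coeff of du: u*(10*u^2 + 6*u*v - 3*u + 6)
  coeff of dv: 6*u^3
F^* omega = (u*(10*u^2 + 6*u*v - 3*u + 6)) du + (6*u^3) dv.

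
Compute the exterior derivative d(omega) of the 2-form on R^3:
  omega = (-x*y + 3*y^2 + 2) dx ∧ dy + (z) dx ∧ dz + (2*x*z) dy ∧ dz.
d(omega) = (2*z) dx ∧ dy ∧ dz

For a 2-form omega = sum_{i<j} g_{ij} dx_i ∧ dx_j, the exterior derivative is
  d(omega) = sum_{i<j} d(g_{ij}) ∧ dx_i ∧ dx_j = sum_{i<j, k} (∂g_{ij}/∂x_k) dx_k ∧ dx_i ∧ dx_j.
Expand each term, using dx_k ∧ dx_i ∧ dx_j = sgn(permutation) dx_{(a)} ∧ dx_{(b)} ∧ dx_{(c)} with (a < b < c) sorted:
  d(2*x*z) includes (∂/∂x)(2*x*z) dx = (2*z) dx, which multiplied by dy ∧ dz gives (2*z) dx ∧ dy ∧ dz
Collecting like 3-forms: d(omega) = (2*z) dx ∧ dy ∧ dz.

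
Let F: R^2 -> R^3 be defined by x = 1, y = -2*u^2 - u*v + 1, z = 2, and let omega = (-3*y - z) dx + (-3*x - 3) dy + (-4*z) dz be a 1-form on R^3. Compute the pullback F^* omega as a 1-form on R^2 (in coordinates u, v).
F^* omega = (24*u + 6*v) du + (6*u) dv

Using F^*(f dg) = (f ∘ F) d(g ∘ F), substitute each coordinate x_i by F_i(u, v) in f_i, and replace dx_i by d F_i = (∂F_i/∂u) du + (∂F_i/∂v) dv.
  For the x component: f_1(F) = 6*u^2 + 3*u*v - 5; d F_1 = (0) du + (0) dv
  For the y component: f_2(F) = -6; d F_2 = (-4*u - v) du + (-u) dv
  For the z component: f_3(F) = -8; d F_3 = (0) du + (0) dv
Combining and collecting du, dv coefficients:
  coeff of du: 24*u + 6*v
  coeff of dv: 6*u
F^* omega = (24*u + 6*v) du + (6*u) dv.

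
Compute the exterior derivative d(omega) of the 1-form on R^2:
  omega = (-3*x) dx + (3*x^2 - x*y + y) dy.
d(omega) = (6*x - y) dx ∧ dy

For a 1-form omega = sum_i f_i dx_i, the exterior derivative is
  d(omega) = sum_{i < j} (∂f_j/∂x_i - ∂f_i/∂x_j) dx_i ∧ dx_j.
  coefficient of dx ∧ dy: ∂f_2/∂x - ∂f_1/∂y = ∂(3*x^2 - x*y + y)/∂x - ∂(-3*x)/∂y = 6*x - y
Assembling: d(omega) = (6*x - y) dx ∧ dy.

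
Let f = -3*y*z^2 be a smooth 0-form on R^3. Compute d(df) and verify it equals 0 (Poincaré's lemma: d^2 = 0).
d(df) = 0

Step 1: df = sum_i (∂f/∂x_i) dx_i = (0) dx + (-3*z^2) dy + (-6*y*z) dz.
Step 2: Apply d again. Using the 1-form formula, the coefficient of dx ∧ dy in d(df) is ∂^2 f/∂x ∂y - ∂^2 f/∂y ∂x = (0) - (0) = 0 (equality of mixed partials for smooth f).
Similarly for dx ∧ dz and dy ∧ dz — all coefficients vanish. So d(df) = 0.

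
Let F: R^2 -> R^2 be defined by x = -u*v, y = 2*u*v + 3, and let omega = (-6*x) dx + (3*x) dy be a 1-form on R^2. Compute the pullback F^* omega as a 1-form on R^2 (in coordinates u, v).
F^* omega = (-12*u*v^2) du + (-12*u^2*v) dv

Using F^*(f dg) = (f ∘ F) d(g ∘ F), substitute each coordinate x_i by F_i(u, v) in f_i, and replace dx_i by d F_i = (∂F_i/∂u) du + (∂F_i/∂v) dv.
  For the x component: f_1(F) = 6*u*v; d F_1 = (-v) du + (-u) dv
  For the y component: f_2(F) = -3*u*v; d F_2 = (2*v) du + (2*u) dv
Combining and collecting du, dv coefficients:
  coeff of du: -12*u*v^2
  coeff of dv: -12*u^2*v
F^* omega = (-12*u*v^2) du + (-12*u^2*v) dv.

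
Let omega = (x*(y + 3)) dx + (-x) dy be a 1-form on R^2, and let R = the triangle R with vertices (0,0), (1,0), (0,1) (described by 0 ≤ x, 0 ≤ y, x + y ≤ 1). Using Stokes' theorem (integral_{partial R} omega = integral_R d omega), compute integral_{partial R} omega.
integral_(partial R) omega = -2/3

Stokes: integral_partial_R omega = integral_R d omega with d omega = (∂Q/∂x - ∂P/∂y) dx ∧ dy.
  ∂Q/∂x = -1
  ∂P/∂y = x
  integrand = ∂Q/∂x - ∂P/∂y = -x - 1.
Integrating over R: integral_0^1 integral_0^{1-x} (-x - 1) dy dx = -2/3.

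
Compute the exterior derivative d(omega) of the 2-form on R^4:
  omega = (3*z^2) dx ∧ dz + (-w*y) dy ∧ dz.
d(omega) = (-y) dy ∧ dz ∧ dw

For a 2-form omega = sum_{i<j} g_{ij} dx_i ∧ dx_j, the exterior derivative is
  d(omega) = sum_{i<j} d(g_{ij}) ∧ dx_i ∧ dx_j = sum_{i<j, k} (∂g_{ij}/∂x_k) dx_k ∧ dx_i ∧ dx_j.
Expand each term, using dx_k ∧ dx_i ∧ dx_j = sgn(permutation) dx_{(a)} ∧ dx_{(b)} ∧ dx_{(c)} with (a < b < c) sorted:
  d(-w*y) includes (∂/∂w)(-w*y) dw = (-y) dw, which multiplied by dy ∧ dz gives (-y) dy ∧ dz ∧ dw
Collecting like 3-forms: d(omega) = (-y) dy ∧ dz ∧ dw.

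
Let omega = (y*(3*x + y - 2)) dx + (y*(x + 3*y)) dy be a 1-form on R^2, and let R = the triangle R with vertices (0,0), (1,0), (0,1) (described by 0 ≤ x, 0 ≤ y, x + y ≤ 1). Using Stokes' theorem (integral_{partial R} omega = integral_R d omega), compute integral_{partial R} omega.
integral_(partial R) omega = 1/3

Stokes: integral_partial_R omega = integral_R d omega with d omega = (∂Q/∂x - ∂P/∂y) dx ∧ dy.
  ∂Q/∂x = y
  ∂P/∂y = 3*x + 2*y - 2
  integrand = ∂Q/∂x - ∂P/∂y = -3*x - y + 2.
Integrating over R: integral_0^1 integral_0^{1-x} (-3*x - y + 2) dy dx = 1/3.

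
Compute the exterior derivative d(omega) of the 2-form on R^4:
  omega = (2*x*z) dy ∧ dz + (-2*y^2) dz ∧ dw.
d(omega) = (2*z) dx ∧ dy ∧ dz + (-4*y) dy ∧ dz ∧ dw

For a 2-form omega = sum_{i<j} g_{ij} dx_i ∧ dx_j, the exterior derivative is
  d(omega) = sum_{i<j} d(g_{ij}) ∧ dx_i ∧ dx_j = sum_{i<j, k} (∂g_{ij}/∂x_k) dx_k ∧ dx_i ∧ dx_j.
Expand each term, using dx_k ∧ dx_i ∧ dx_j = sgn(permutation) dx_{(a)} ∧ dx_{(b)} ∧ dx_{(c)} with (a < b < c) sorted:
  d(2*x*z) includes (∂/∂x)(2*x*z) dx = (2*z) dx, which multiplied by dy ∧ dz gives (2*z) dx ∧ dy ∧ dz
  d(-2*y^2) includes (∂/∂y)(-2*y^2) dy = (-4*y) dy, which multiplied by dz ∧ dw gives (-4*y) dy ∧ dz ∧ dw
Collecting like 3-forms: d(omega) = (2*z) dx ∧ dy ∧ dz + (-4*y) dy ∧ dz ∧ dw.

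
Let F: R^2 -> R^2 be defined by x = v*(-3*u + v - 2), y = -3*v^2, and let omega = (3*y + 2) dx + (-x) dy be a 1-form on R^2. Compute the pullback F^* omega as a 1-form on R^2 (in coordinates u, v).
F^* omega = (27*v^3 - 6*v) du + (9*u*v^2 - 6*u - 12*v^3 + 6*v^2 + 4*v - 4) dv

Using F^*(f dg) = (f ∘ F) d(g ∘ F), substitute each coordinate x_i by F_i(u, v) in f_i, and replace dx_i by d F_i = (∂F_i/∂u) du + (∂F_i/∂v) dv.
  For the x component: f_1(F) = 2 - 9*v^2; d F_1 = (-3*v) du + (-3*u + 2*v - 2) dv
  For the y component: f_2(F) = v*(3*u - v + 2); d F_2 = (0) du + (-6*v) dv
Combining and collecting du, dv coefficients:
  coeff of du: 27*v^3 - 6*v
  coeff of dv: 9*u*v^2 - 6*u - 12*v^3 + 6*v^2 + 4*v - 4
F^* omega = (27*v^3 - 6*v) du + (9*u*v^2 - 6*u - 12*v^3 + 6*v^2 + 4*v - 4) dv.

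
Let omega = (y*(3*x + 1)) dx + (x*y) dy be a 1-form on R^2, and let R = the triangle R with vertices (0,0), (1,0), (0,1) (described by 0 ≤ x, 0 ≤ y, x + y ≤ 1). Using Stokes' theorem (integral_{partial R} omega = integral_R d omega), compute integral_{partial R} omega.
integral_(partial R) omega = -5/6

Stokes: integral_partial_R omega = integral_R d omega with d omega = (∂Q/∂x - ∂P/∂y) dx ∧ dy.
  ∂Q/∂x = y
  ∂P/∂y = 3*x + 1
  integrand = ∂Q/∂x - ∂P/∂y = -3*x + y - 1.
Integrating over R: integral_0^1 integral_0^{1-x} (-3*x + y - 1) dy dx = -5/6.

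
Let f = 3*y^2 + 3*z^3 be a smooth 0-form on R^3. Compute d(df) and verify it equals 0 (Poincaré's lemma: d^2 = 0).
d(df) = 0

Step 1: df = sum_i (∂f/∂x_i) dx_i = (0) dx + (6*y) dy + (9*z^2) dz.
Step 2: Apply d again. Using the 1-form formula, the coefficient of dx ∧ dy in d(df) is ∂^2 f/∂x ∂y - ∂^2 f/∂y ∂x = (0) - (0) = 0 (equality of mixed partials for smooth f).
Similarly for dx ∧ dz and dy ∧ dz — all coefficients vanish. So d(df) = 0.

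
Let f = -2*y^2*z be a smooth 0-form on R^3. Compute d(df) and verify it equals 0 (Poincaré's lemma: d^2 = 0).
d(df) = 0

Step 1: df = sum_i (∂f/∂x_i) dx_i = (0) dx + (-4*y*z) dy + (-2*y^2) dz.
Step 2: Apply d again. Using the 1-form formula, the coefficient of dx ∧ dy in d(df) is ∂^2 f/∂x ∂y - ∂^2 f/∂y ∂x = (0) - (0) = 0 (equality of mixed partials for smooth f).
Similarly for dx ∧ dz and dy ∧ dz — all coefficients vanish. So d(df) = 0.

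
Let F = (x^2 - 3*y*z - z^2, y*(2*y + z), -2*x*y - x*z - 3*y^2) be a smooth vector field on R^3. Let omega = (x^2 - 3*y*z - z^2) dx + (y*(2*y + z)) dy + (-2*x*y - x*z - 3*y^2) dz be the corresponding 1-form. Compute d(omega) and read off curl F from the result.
d(omega) = (-2*x - 7*y) dy ∧ dz + (-y - z) dz ∧ dx + (3*z) dx ∧ dy; curl F = (-2*x - 7*y, -y - z, 3*z)

d omega = sum_{i<j} (∂f_j/∂x_i - ∂f_i/∂x_j) dx_i ∧ dx_j. Under the identification (dy ∧ dz, dz ∧ dx, dx ∧ dy) ↔ (e_x, e_y, e_z), the coefficients are exactly the components of curl F. Compute:
  ∂R/∂y - ∂Q/∂z = (-2*x - 6*y) - (y) = -2*x - 7*y
  ∂P/∂z - ∂R/∂x = (-3*y - 2*z) - (-2*y - z) = -y - z
  ∂Q/∂x - ∂P/∂y = (0) - (-3*z) = 3*z.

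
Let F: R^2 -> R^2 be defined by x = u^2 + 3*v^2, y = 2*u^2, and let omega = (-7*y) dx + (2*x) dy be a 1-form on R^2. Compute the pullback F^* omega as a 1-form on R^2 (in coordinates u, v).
F^* omega = (-20*u^3 + 24*u*v^2) du + (-84*u^2*v) dv

Using F^*(f dg) = (f ∘ F) d(g ∘ F), substitute each coordinate x_i by F_i(u, v) in f_i, and replace dx_i by d F_i = (∂F_i/∂u) du + (∂F_i/∂v) dv.
  For the x component: f_1(F) = -14*u^2; d F_1 = (2*u) du + (6*v) dv
  For the y component: f_2(F) = 2*u^2 + 6*v^2; d F_2 = (4*u) du + (0) dv
Combining and collecting du, dv coefficients:
  coeff of du: -20*u^3 + 24*u*v^2
  coeff of dv: -84*u^2*v
F^* omega = (-20*u^3 + 24*u*v^2) du + (-84*u^2*v) dv.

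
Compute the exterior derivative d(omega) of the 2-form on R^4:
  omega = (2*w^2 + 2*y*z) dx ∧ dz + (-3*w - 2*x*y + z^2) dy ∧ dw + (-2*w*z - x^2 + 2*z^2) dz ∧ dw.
d(omega) = (-2*z) dx ∧ dy ∧ dz + (4*w - 2*x) dx ∧ dz ∧ dw + (-2*y) dx ∧ dy ∧ dw + (-2*z) dy ∧ dz ∧ dw

For a 2-form omega = sum_{i<j} g_{ij} dx_i ∧ dx_j, the exterior derivative is
  d(omega) = sum_{i<j} d(g_{ij}) ∧ dx_i ∧ dx_j = sum_{i<j, k} (∂g_{ij}/∂x_k) dx_k ∧ dx_i ∧ dx_j.
Expand each term, using dx_k ∧ dx_i ∧ dx_j = sgn(permutation) dx_{(a)} ∧ dx_{(b)} ∧ dx_{(c)} with (a < b < c) sorted:
  d(2*w^2 + 2*y*z) includes (∂/∂y)(2*w^2 + 2*y*z) dy = (2*z) dy, which multiplied by dx ∧ dz gives (-2*z) dx ∧ dy ∧ dz
  d(2*w^2 + 2*y*z) includes (∂/∂w)(2*w^2 + 2*y*z) dw = (4*w) dw, which multiplied by dx ∧ dz gives (4*w) dx ∧ dz ∧ dw
  d(-3*w - 2*x*y + z^2) includes (∂/∂x)(-3*w - 2*x*y + z^2) dx = (-2*y) dx, which multiplied by dy ∧ dw gives (-2*y) dx ∧ dy ∧ dw
  d(-3*w - 2*x*y + z^2) includes (∂/∂z)(-3*w - 2*x*y + z^2) dz = (2*z) dz, which multiplied by dy ∧ dw gives (-2*z) dy ∧ dz ∧ dw
  d(-2*w*z - x^2 + 2*z^2) includes (∂/∂x)(-2*w*z - x^2 + 2*z^2) dx = (-2*x) dx, which multiplied by dz ∧ dw gives (-2*x) dx ∧ dz ∧ dw
Collecting like 3-forms: d(omega) = (-2*z) dx ∧ dy ∧ dz + (4*w - 2*x) dx ∧ dz ∧ dw + (-2*y) dx ∧ dy ∧ dw + (-2*z) dy ∧ dz ∧ dw.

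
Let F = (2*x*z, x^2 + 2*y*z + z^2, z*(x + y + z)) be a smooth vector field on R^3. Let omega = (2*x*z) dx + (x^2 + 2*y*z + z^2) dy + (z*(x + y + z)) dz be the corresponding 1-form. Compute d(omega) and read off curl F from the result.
d(omega) = (-2*y - z) dy ∧ dz + (2*x - z) dz ∧ dx + (2*x) dx ∧ dy; curl F = (-2*y - z, 2*x - z, 2*x)

d omega = sum_{i<j} (∂f_j/∂x_i - ∂f_i/∂x_j) dx_i ∧ dx_j. Under the identification (dy ∧ dz, dz ∧ dx, dx ∧ dy) ↔ (e_x, e_y, e_z), the coefficients are exactly the components of curl F. Compute:
  ∂R/∂y - ∂Q/∂z = (z) - (2*y + 2*z) = -2*y - z
  ∂P/∂z - ∂R/∂x = (2*x) - (z) = 2*x - z
  ∂Q/∂x - ∂P/∂y = (2*x) - (0) = 2*x.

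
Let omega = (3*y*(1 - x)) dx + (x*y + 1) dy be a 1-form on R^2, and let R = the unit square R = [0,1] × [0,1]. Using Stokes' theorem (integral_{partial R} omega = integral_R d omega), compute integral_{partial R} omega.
integral_(partial R) omega = -1

Stokes: integral_partial_R omega = integral_R d omega with d omega = (∂Q/∂x - ∂P/∂y) dx ∧ dy.
  ∂Q/∂x = y
  ∂P/∂y = 3 - 3*x
  integrand = ∂Q/∂x - ∂P/∂y = 3*x + y - 3.
Integrating over R: integral_0^1 integral_0^1 (3*x + y - 3) dx dy = -1.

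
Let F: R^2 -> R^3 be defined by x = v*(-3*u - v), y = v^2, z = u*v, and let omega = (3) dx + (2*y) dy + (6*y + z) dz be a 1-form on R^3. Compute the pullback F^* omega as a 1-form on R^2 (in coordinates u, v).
F^* omega = (v*(u*v + 6*v^2 - 9)) du + (u^2*v + 6*u*v^2 - 9*u + 4*v^3 - 6*v) dv

Using F^*(f dg) = (f ∘ F) d(g ∘ F), substitute each coordinate x_i by F_i(u, v) in f_i, and replace dx_i by d F_i = (∂F_i/∂u) du + (∂F_i/∂v) dv.
  For the x component: f_1(F) = 3; d F_1 = (-3*v) du + (-3*u - 2*v) dv
  For the y component: f_2(F) = 2*v^2; d F_2 = (0) du + (2*v) dv
  For the z component: f_3(F) = v*(u + 6*v); d F_3 = (v) du + (u) dv
Combining and collecting du, dv coefficients:
  coeff of du: v*(u*v + 6*v^2 - 9)
  coeff of dv: u^2*v + 6*u*v^2 - 9*u + 4*v^3 - 6*v
F^* omega = (v*(u*v + 6*v^2 - 9)) du + (u^2*v + 6*u*v^2 - 9*u + 4*v^3 - 6*v) dv.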